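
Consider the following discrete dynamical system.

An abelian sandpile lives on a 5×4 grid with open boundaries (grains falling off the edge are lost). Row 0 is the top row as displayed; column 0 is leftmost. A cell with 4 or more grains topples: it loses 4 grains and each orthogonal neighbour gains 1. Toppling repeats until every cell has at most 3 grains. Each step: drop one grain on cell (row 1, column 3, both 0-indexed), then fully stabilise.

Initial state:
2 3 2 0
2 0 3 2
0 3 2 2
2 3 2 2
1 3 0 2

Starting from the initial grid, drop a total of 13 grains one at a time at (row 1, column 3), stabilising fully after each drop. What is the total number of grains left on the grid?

gen 0: 2 3 2 0
2 0 3 2
0 3 2 2
2 3 2 2
1 3 0 2
gen 1: 2 3 2 0
2 0 3 3
0 3 2 2
2 3 2 2
1 3 0 2
gen 2: 2 3 3 1
2 1 0 1
0 3 3 3
2 3 2 2
1 3 0 2
gen 3: 2 3 3 1
2 1 0 2
0 3 3 3
2 3 2 2
1 3 0 2
gen 4: 2 3 3 1
2 1 0 3
0 3 3 3
2 3 2 2
1 3 0 2
gen 5: 2 3 3 2
2 2 2 1
1 1 2 2
3 2 1 0
2 0 2 3
gen 6: 2 3 3 2
2 2 2 2
1 1 2 2
3 2 1 0
2 0 2 3
gen 7: 2 3 3 2
2 2 2 3
1 1 2 2
3 2 1 0
2 0 2 3
gen 8: 2 3 3 3
2 2 3 0
1 1 2 3
3 2 1 0
2 0 2 3
gen 9: 2 3 3 3
2 2 3 1
1 1 2 3
3 2 1 0
2 0 2 3
gen 10: 2 3 3 3
2 2 3 2
1 1 2 3
3 2 1 0
2 0 2 3
gen 11: 2 3 3 3
2 2 3 3
1 1 2 3
3 2 1 0
2 0 2 3
gen 12: 3 1 2 1
3 0 3 3
1 3 0 1
3 2 2 1
2 0 2 3
gen 13: 3 1 3 2
3 1 0 1
1 3 1 2
3 2 2 1
2 0 2 3

36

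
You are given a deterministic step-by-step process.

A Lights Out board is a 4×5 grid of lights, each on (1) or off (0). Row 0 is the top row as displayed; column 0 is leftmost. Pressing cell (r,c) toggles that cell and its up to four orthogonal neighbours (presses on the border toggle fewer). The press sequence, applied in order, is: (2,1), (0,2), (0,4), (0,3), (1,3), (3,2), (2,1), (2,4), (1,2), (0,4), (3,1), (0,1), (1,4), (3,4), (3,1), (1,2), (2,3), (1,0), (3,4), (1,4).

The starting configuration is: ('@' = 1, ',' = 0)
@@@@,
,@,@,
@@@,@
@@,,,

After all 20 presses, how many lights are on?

12

gen 0: @@@@,
,@,@,
@@@,@
@@,,,
gen 1: @@@@,
,,,@,
,,,,@
@,,,,
gen 2: @,,,,
,,@@,
,,,,@
@,,,,
gen 3: @,,@@
,,@@@
,,,,@
@,,,,
gen 4: @,@,,
,,@,@
,,,,@
@,,,,
gen 5: @,@@,
,,,@,
,,,@@
@,,,,
gen 6: @,@@,
,,,@,
,,@@@
@@@@,
gen 7: @,@@,
,@,@,
@@,@@
@,@@,
gen 8: @,@@,
,@,@@
@@,,,
@,@@@
gen 9: @,,@,
,,@,@
@@@,,
@,@@@
gen 10: @,,,@
,,@,,
@@@,,
@,@@@
gen 11: @,,,@
,,@,,
@,@,,
,@,@@
gen 12: ,@@,@
,@@,,
@,@,,
,@,@@
gen 13: ,@@,,
,@@@@
@,@,@
,@,@@
gen 14: ,@@,,
,@@@@
@,@,,
,@,,,
gen 15: ,@@,,
,@@@@
@@@,,
@,@,,
gen 16: ,@,,,
,,,,@
@@,,,
@,@,,
gen 17: ,@,,,
,,,@@
@@@@@
@,@@,
gen 18: @@,,,
@@,@@
,@@@@
@,@@,
gen 19: @@,,,
@@,@@
,@@@,
@,@,@
gen 20: @@,,@
@@,,,
,@@@@
@,@,@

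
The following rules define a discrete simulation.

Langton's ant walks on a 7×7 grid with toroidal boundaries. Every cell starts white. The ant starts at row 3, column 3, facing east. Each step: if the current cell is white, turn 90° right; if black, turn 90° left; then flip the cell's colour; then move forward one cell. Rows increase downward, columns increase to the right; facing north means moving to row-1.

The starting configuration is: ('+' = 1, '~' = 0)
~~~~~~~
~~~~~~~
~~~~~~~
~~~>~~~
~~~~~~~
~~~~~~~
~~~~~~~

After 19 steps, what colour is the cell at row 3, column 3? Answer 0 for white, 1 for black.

0

step 0: ~~~~~~~
~~~~~~~
~~~~~~~
~~~>~~~
~~~~~~~
~~~~~~~
~~~~~~~
step 1: ~~~~~~~
~~~~~~~
~~~~~~~
~~~+~~~
~~~v~~~
~~~~~~~
~~~~~~~
step 2: ~~~~~~~
~~~~~~~
~~~~~~~
~~~+~~~
~~<+~~~
~~~~~~~
~~~~~~~
step 3: ~~~~~~~
~~~~~~~
~~~~~~~
~~^+~~~
~~++~~~
~~~~~~~
~~~~~~~
step 4: ~~~~~~~
~~~~~~~
~~~~~~~
~~+>~~~
~~++~~~
~~~~~~~
~~~~~~~
step 5: ~~~~~~~
~~~~~~~
~~~^~~~
~~+~~~~
~~++~~~
~~~~~~~
~~~~~~~
step 6: ~~~~~~~
~~~~~~~
~~~+>~~
~~+~~~~
~~++~~~
~~~~~~~
~~~~~~~
step 7: ~~~~~~~
~~~~~~~
~~~++~~
~~+~v~~
~~++~~~
~~~~~~~
~~~~~~~
step 8: ~~~~~~~
~~~~~~~
~~~++~~
~~+<+~~
~~++~~~
~~~~~~~
~~~~~~~
step 9: ~~~~~~~
~~~~~~~
~~~^+~~
~~+++~~
~~++~~~
~~~~~~~
~~~~~~~
step 10: ~~~~~~~
~~~~~~~
~~<~+~~
~~+++~~
~~++~~~
~~~~~~~
~~~~~~~
step 11: ~~~~~~~
~~^~~~~
~~+~+~~
~~+++~~
~~++~~~
~~~~~~~
~~~~~~~
step 12: ~~~~~~~
~~+>~~~
~~+~+~~
~~+++~~
~~++~~~
~~~~~~~
~~~~~~~
step 13: ~~~~~~~
~~++~~~
~~+v+~~
~~+++~~
~~++~~~
~~~~~~~
~~~~~~~
step 14: ~~~~~~~
~~++~~~
~~<++~~
~~+++~~
~~++~~~
~~~~~~~
~~~~~~~
step 15: ~~~~~~~
~~++~~~
~~~++~~
~~v++~~
~~++~~~
~~~~~~~
~~~~~~~
step 16: ~~~~~~~
~~++~~~
~~~++~~
~~~>+~~
~~++~~~
~~~~~~~
~~~~~~~
step 17: ~~~~~~~
~~++~~~
~~~^+~~
~~~~+~~
~~++~~~
~~~~~~~
~~~~~~~
step 18: ~~~~~~~
~~++~~~
~~<~+~~
~~~~+~~
~~++~~~
~~~~~~~
~~~~~~~
step 19: ~~~~~~~
~~^+~~~
~~+~+~~
~~~~+~~
~~++~~~
~~~~~~~
~~~~~~~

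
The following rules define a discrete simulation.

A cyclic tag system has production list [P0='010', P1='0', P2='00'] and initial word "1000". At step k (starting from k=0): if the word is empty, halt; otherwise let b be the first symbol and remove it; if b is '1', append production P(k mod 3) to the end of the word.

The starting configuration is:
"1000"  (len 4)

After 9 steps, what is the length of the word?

0

step 0: "1000"  (len 4)
step 1: "000010"  (len 6)
step 2: "00010"  (len 5)
step 3: "0010"  (len 4)
step 4: "010"  (len 3)
step 5: "10"  (len 2)
step 6: "000"  (len 3)
step 7: "00"  (len 2)
step 8: "0"  (len 1)
step 9: (halted — word empty)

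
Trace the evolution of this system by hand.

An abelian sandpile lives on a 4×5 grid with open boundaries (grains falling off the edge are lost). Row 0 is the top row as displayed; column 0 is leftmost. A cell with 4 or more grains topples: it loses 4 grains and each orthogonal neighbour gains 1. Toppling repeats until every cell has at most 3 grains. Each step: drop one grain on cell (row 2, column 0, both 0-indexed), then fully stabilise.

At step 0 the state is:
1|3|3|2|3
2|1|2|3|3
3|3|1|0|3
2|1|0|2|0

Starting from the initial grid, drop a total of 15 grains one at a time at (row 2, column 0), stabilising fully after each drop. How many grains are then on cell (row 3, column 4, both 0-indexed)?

0) 1|3|3|2|3
2|1|2|3|3
3|3|1|0|3
2|1|0|2|0
1) 1|3|3|2|3
3|2|2|3|3
1|0|2|0|3
3|2|0|2|0
2) 1|3|3|2|3
3|2|2|3|3
2|0|2|0|3
3|2|0|2|0
3) 1|3|3|2|3
3|2|2|3|3
3|0|2|0|3
3|2|0|2|0
4) 2|3|3|2|3
0|3|2|3|3
2|1|2|0|3
0|3|0|2|0
5) 2|3|3|2|3
0|3|2|3|3
3|1|2|0|3
0|3|0|2|0
6) 2|3|3|2|3
1|3|2|3|3
0|2|2|0|3
1|3|0|2|0
7) 2|3|3|2|3
1|3|2|3|3
1|2|2|0|3
1|3|0|2|0
8) 2|3|3|2|3
1|3|2|3|3
2|2|2|0|3
1|3|0|2|0
9) 2|3|3|2|3
1|3|2|3|3
3|2|2|0|3
1|3|0|2|0
10) 2|3|3|2|3
2|3|2|3|3
0|3|2|0|3
2|3|0|2|0
11) 2|3|3|2|3
2|3|2|3|3
1|3|2|0|3
2|3|0|2|0
12) 2|3|3|2|3
2|3|2|3|3
2|3|2|0|3
2|3|0|2|0
13) 2|3|3|2|3
2|3|2|3|3
3|3|2|0|3
2|3|0|2|0
14) 0|2|2|1|1
1|3|2|2|2
3|3|0|3|0
0|1|2|2|1
15) 0|3|2|1|1
3|0|3|2|2
1|1|1|3|0
1|2|2|2|1

1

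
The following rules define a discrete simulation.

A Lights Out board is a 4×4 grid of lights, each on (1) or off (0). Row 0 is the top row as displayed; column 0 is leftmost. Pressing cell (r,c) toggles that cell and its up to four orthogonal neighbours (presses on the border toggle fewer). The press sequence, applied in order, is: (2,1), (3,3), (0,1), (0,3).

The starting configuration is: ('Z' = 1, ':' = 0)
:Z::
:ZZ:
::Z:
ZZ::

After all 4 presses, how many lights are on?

0) :Z::
:ZZ:
::Z:
ZZ::
1) :Z::
::Z:
ZZ::
Z:::
2) :Z::
::Z:
ZZ:Z
Z:ZZ
3) Z:Z:
:ZZ:
ZZ:Z
Z:ZZ
4) Z::Z
:ZZZ
ZZ:Z
Z:ZZ

11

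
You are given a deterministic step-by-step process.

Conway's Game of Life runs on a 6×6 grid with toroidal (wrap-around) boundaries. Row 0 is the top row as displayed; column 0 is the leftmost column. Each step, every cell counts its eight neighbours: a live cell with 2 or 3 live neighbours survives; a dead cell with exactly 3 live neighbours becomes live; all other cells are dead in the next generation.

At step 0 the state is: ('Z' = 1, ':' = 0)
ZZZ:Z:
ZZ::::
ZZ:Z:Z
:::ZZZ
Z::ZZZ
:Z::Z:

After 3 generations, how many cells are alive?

k=0  ZZZ:Z:
ZZ::::
ZZ:Z:Z
:::ZZZ
Z::ZZZ
:Z::Z:
k=1  ::ZZ::
:::ZZ:
:Z:Z::
:Z::::
Z:Z:::
::::::
k=2  ::ZZZ:
::::Z:
:::ZZ:
ZZ::::
:Z::::
:ZZZ::
k=3  :Z::Z:
::Z::Z
:::ZZZ
ZZZ:::
::::::
:Z::Z:

12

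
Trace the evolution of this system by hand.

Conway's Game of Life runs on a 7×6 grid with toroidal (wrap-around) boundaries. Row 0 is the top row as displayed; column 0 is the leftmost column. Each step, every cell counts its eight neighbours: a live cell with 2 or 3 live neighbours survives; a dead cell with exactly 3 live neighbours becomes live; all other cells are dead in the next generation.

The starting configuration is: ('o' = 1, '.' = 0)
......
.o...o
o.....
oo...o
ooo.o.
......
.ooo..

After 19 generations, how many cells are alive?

11

t=0: ......
.o...o
o.....
oo...o
ooo.o.
......
.ooo..
t=1: oo....
o.....
......
..o...
..o...
o.....
..o...
t=2: oo....
oo....
......
......
.o....
.o....
o.....
t=3: .....o
oo....
......
......
......
oo....
o.....
t=4: .o...o
o.....
......
......
......
oo....
oo...o
t=5: .o...o
o.....
......
......
......
.o...o
..o..o
t=6: .o...o
o.....
......
......
......
o.....
.oo.oo
t=7: .oo.oo
o.....
......
......
......
oo...o
.oo.oo
t=8: ..o.o.
oo...o
......
......
o.....
.oo.oo
......
t=9: oo...o
oo...o
o.....
......
oo...o
oo...o
.oo.oo
t=10: ......
......
oo...o
.o...o
.o...o
......
..o.o.
t=11: ......
o.....
.o...o
.oo.oo
......
......
......
t=12: ......
o.....
.oo.oo
.oo.oo
......
......
......
t=13: ......
oo...o
..o.o.
.oo.oo
......
......
......
t=14: o.....
oo...o
..o.o.
.oo.oo
......
......
......
t=15: oo...o
oo...o
..o.o.
.oo.oo
......
......
......
t=16: .o...o
..o.o.
..o.o.
.oo.oo
......
......
o.....
t=17: oo...o
.oo.oo
..o.o.
.oo.oo
......
......
o.....
t=18: ..o.o.
..o.o.
......
.oo.oo
......
......
oo...o
t=19: o.o.o.
......
.oo.oo
......
......
o.....
oo...o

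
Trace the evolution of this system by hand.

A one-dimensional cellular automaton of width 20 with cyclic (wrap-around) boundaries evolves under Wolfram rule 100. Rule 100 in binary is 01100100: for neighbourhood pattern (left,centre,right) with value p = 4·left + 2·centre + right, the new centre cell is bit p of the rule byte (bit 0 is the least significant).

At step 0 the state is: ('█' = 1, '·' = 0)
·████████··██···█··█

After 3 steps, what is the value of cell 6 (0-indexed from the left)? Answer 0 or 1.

0

0) ·████████··██···█··█
1) █·······█···█···█··█
2) █·······█···█···█···
3) █·······█···█···█···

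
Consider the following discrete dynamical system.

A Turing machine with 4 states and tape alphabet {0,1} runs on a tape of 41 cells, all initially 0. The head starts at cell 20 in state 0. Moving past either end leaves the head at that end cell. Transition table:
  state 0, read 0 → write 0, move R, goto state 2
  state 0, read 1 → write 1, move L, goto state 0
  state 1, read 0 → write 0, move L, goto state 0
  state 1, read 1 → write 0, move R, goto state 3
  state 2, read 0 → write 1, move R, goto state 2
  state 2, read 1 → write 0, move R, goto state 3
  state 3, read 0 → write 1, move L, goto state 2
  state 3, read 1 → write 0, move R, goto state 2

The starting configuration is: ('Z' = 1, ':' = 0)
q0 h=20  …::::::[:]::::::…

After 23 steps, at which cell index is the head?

t=0: q0 h=20  …::::::[:]::::::…
t=1: q2 h=21  …::::::[:]::::::…
t=2: q2 h=22  …:::::Z[:]::::::…
t=3: q2 h=23  …::::ZZ[:]::::::…
t=4: q2 h=24  …:::ZZZ[:]::::::…
t=5: q2 h=25  …::ZZZZ[:]::::::…
t=6: q2 h=26  …:ZZZZZ[:]::::::…
t=7: q2 h=27  …ZZZZZZ[:]::::::…
t=8: q2 h=28  …ZZZZZZ[:]::::::…
t=9: q2 h=29  …ZZZZZZ[:]::::::…
t=10: q2 h=30  …ZZZZZZ[:]::::::…
t=11: q2 h=31  …ZZZZZZ[:]::::::…
t=12: q2 h=32  …ZZZZZZ[:]::::::…
t=13: q2 h=33  …ZZZZZZ[:]::::::…
t=14: q2 h=34  …ZZZZZZ[:]::::::|
t=15: q2 h=35  …ZZZZZZ[:]:::::|
t=16: q2 h=36  …ZZZZZZ[:]::::|
t=17: q2 h=37  …ZZZZZZ[:]:::|
t=18: q2 h=38  …ZZZZZZ[:]::|
t=19: q2 h=39  …ZZZZZZ[:]:|
t=20: q2 h=40  …ZZZZZZ[:]|
t=21: q2 h=40  …ZZZZZZ[Z]|
t=22: q3 h=40  …ZZZZZZ[:]|
t=23: q2 h=39  …ZZZZZZ[Z]Z|

39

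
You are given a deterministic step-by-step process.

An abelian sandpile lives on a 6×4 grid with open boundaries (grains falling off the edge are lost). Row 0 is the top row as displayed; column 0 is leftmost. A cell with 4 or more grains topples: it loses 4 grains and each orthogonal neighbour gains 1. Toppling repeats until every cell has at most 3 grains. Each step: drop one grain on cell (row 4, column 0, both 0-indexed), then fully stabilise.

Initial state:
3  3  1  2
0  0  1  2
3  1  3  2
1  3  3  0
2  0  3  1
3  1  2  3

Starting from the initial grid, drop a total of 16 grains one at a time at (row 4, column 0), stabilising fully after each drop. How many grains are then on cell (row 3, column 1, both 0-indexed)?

1

step 0: 3  3  1  2
0  0  1  2
3  1  3  2
1  3  3  0
2  0  3  1
3  1  2  3
step 1: 3  3  1  2
0  0  1  2
3  1  3  2
1  3  3  0
3  0  3  1
3  1  2  3
step 2: 3  3  1  2
0  0  1  2
3  1  3  2
2  3  3  0
1  1  3  1
0  2  2  3
step 3: 3  3  1  2
0  0  1  2
3  1  3  2
2  3  3  0
2  1  3  1
0  2  2  3
step 4: 3  3  1  2
0  0  1  2
3  1  3  2
2  3  3  0
3  1  3  1
0  2  2  3
step 5: 3  3  1  2
0  0  1  2
3  1  3  2
3  3  3  0
0  2  3  1
1  2  2  3
step 6: 3  3  1  2
0  0  1  2
3  1  3  2
3  3  3  0
1  2  3  1
1  2  2  3
step 7: 3  3  1  2
0  0  1  2
3  1  3  2
3  3  3  0
2  2  3  1
1  2  2  3
step 8: 3  3  1  2
0  0  1  2
3  1  3  2
3  3  3  0
3  2  3  1
1  2  2  3
step 9: 3  3  1  2
1  1  2  2
1  0  1  3
2  3  2  1
2  1  1  2
2  3  3  3
step 10: 3  3  1  2
1  1  2  2
1  0  1  3
2  3  2  1
3  1  1  2
2  3  3  3
step 11: 3  3  1  2
1  1  2  2
1  0  1  3
3  3  2  1
0  2  1  2
3  3  3  3
step 12: 3  3  1  2
1  1  2  2
1  0  1  3
3  3  2  1
1  2  1  2
3  3  3  3
step 13: 3  3  1  2
1  1  2  2
1  0  1  3
3  3  2  1
2  2  1  2
3  3  3  3
step 14: 3  3  1  2
1  1  2  2
1  0  1  3
3  3  2  1
3  2  1  2
3  3  3  3
step 15: 3  3  1  2
1  1  2  2
2  1  1  3
1  1  3  1
3  1  3  3
1  2  1  0
step 16: 3  3  1  2
1  1  2  2
2  1  1  3
2  1  3  1
0  2  3  3
2  2  1  0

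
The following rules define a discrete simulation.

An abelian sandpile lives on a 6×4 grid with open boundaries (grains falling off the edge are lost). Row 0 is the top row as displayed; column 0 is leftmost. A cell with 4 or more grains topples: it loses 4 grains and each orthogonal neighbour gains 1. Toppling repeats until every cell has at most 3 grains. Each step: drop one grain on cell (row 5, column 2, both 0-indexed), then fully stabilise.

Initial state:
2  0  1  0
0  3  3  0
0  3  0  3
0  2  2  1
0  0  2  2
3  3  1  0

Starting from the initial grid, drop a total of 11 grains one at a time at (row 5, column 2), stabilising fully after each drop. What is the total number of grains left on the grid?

step 0: 2  0  1  0
0  3  3  0
0  3  0  3
0  2  2  1
0  0  2  2
3  3  1  0
step 1: 2  0  1  0
0  3  3  0
0  3  0  3
0  2  2  1
0  0  2  2
3  3  2  0
step 2: 2  0  1  0
0  3  3  0
0  3  0  3
0  2  2  1
0  0  2  2
3  3  3  0
step 3: 2  0  1  0
0  3  3  0
0  3  0  3
0  2  2  1
1  1  3  2
0  1  1  1
step 4: 2  0  1  0
0  3  3  0
0  3  0  3
0  2  2  1
1  1  3  2
0  1  2  1
step 5: 2  0  1  0
0  3  3  0
0  3  0  3
0  2  2  1
1  1  3  2
0  1  3  1
step 6: 2  0  1  0
0  3  3  0
0  3  0  3
0  2  3  1
1  2  0  3
0  2  1  2
step 7: 2  0  1  0
0  3  3  0
0  3  0  3
0  2  3  1
1  2  0  3
0  2  2  2
step 8: 2  0  1  0
0  3  3  0
0  3  0  3
0  2  3  1
1  2  0  3
0  2  3  2
step 9: 2  0  1  0
0  3  3  0
0  3  0  3
0  2  3  1
1  2  1  3
0  3  0  3
step 10: 2  0  1  0
0  3  3  0
0  3  0  3
0  2  3  1
1  2  1  3
0  3  1  3
step 11: 2  0  1  0
0  3  3  0
0  3  0  3
0  2  3  1
1  2  1  3
0  3  2  3

36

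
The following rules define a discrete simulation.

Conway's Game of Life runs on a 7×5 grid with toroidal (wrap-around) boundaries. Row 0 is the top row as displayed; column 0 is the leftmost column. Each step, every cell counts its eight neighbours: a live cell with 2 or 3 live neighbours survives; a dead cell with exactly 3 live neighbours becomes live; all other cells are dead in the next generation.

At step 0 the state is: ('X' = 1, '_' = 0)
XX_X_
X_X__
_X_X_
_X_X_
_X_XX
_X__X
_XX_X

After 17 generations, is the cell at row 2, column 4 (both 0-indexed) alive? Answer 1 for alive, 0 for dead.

k=0  XX_X_
X_X__
_X_X_
_X_X_
_X_XX
_X__X
_XX_X
k=1  ___X_
X__X_
XX_XX
_X_X_
_X_XX
_X__X
____X
k=2  ___X_
XX_X_
_X_X_
_X___
_X_XX
__X_X
X__XX
k=3  _X_X_
XX_X_
_X__X
_X_XX
_X_XX
_XX__
X_X__
k=4  ___X_
_X_X_
_X___
_X___
_X__X
____X
X__X_
k=5  ___X_
_____
XX___
_XX__
_____
___XX
___X_
k=6  _____
_____
XXX__
XXX__
__XX_
___XX
__XX_
k=7  _____
_X___
X_X__
X___X
X____
____X
__XXX
k=8  __XX_
_X___
X___X
X___X
X____
X___X
___XX
k=9  __XXX
XXXXX
_X__X
_X___
_X___
X__X_
X_X__
k=10  _____
_____
____X
_XX__
XXX__
X_X_X
X_X__
k=11  _____
_____
_____
__XX_
____X
__X_X
X__XX
k=12  ____X
_____
_____
___X_
__X_X
_____
X__XX
k=13  X__XX
_____
_____
___X_
___X_
X____
X__XX
k=14  X__X_
____X
_____
_____
____X
X__X_
_X_X_
k=15  X_XX_
____X
_____
_____
____X
X_XX_
XX_X_
k=16  X_XX_
___XX
_____
_____
___XX
X_XX_
X____
k=17  XXXX_
__XXX
_____
_____
__XXX
XXXX_
X____

0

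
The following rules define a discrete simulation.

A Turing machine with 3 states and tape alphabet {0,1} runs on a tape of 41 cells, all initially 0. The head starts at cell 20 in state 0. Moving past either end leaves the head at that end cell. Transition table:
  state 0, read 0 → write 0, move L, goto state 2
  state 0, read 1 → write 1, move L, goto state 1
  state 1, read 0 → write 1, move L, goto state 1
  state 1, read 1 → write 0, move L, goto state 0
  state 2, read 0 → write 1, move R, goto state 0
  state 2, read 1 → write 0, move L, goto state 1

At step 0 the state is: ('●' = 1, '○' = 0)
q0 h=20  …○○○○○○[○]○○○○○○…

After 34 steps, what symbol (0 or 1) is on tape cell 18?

1

gen 0: q0 h=20  …○○○○○○[○]○○○○○○…
gen 1: q2 h=19  …○○○○○○[○]○○○○○○…
gen 2: q0 h=20  …○○○○○●[○]○○○○○○…
gen 3: q2 h=19  …○○○○○○[●]○○○○○○…
gen 4: q1 h=18  …○○○○○○[○]○○○○○○…
gen 5: q1 h=17  …○○○○○○[○]●○○○○○…
gen 6: q1 h=16  …○○○○○○[○]●●○○○○…
gen 7: q1 h=15  …○○○○○○[○]●●●○○○…
gen 8: q1 h=14  …○○○○○○[○]●●●●○○…
gen 9: q1 h=13  …○○○○○○[○]●●●●●○…
gen 10: q1 h=12  …○○○○○○[○]●●●●●●…
gen 11: q1 h=11  …○○○○○○[○]●●●●●●…
gen 12: q1 h=10  …○○○○○○[○]●●●●●●…
gen 13: q1 h= 9  …○○○○○○[○]●●●●●●…
gen 14: q1 h= 8  …○○○○○○[○]●●●●●●…
gen 15: q1 h= 7  …○○○○○○[○]●●●●●●…
gen 16: q1 h= 6  |○○○○○○[○]●●●●●●…
gen 17: q1 h= 5  |○○○○○[○]●●●●●●…
gen 18: q1 h= 4  |○○○○[○]●●●●●●…
gen 19: q1 h= 3  |○○○[○]●●●●●●…
gen 20: q1 h= 2  |○○[○]●●●●●●…
gen 21: q1 h= 1  |○[○]●●●●●●…
gen 22: q1 h= 0  |[○]●●●●●●…
gen 23: q1 h= 0  |[●]●●●●●●…
gen 24: q0 h= 0  |[○]●●●●●●…
gen 25: q2 h= 0  |[○]●●●●●●…
gen 26: q0 h= 1  |●[●]●●●●●●…
gen 27: q1 h= 0  |[●]●●●●●●…
gen 28: q0 h= 0  |[○]●●●●●●…
gen 29: q2 h= 0  |[○]●●●●●●…
gen 30: q0 h= 1  |●[●]●●●●●●…
gen 31: q1 h= 0  |[●]●●●●●●…
gen 32: q0 h= 0  |[○]●●●●●●…
gen 33: q2 h= 0  |[○]●●●●●●…
gen 34: q0 h= 1  |●[●]●●●●●●…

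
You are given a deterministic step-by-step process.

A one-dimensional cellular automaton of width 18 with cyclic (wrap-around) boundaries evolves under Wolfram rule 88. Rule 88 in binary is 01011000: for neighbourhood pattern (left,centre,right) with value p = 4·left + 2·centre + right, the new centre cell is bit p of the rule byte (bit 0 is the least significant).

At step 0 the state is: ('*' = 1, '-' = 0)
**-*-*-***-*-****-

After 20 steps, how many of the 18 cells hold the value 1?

5

0) **-*-*-***-*-****-
1) **-----*-*---*--*-
2) ***-------*---*---
3) *-**-------*---*--
4) --***-------*---*-
5) --*-**-------*---*
6) *---***-------*---
7) -*--*-**-------*--
8) --*---***-------*-
9) ---*--*-**-------*
10) *---*---***-------
11) -*---*--*-**------
12) --*---*---***-----
13) ---*---*--*-**----
14) ----*---*---***---
15) -----*---*--*-**--
16) ------*---*---***-
17) -------*---*--*-**
18) *-------*---*---**
19) **-------*---*--*-
20) ***-------*---*---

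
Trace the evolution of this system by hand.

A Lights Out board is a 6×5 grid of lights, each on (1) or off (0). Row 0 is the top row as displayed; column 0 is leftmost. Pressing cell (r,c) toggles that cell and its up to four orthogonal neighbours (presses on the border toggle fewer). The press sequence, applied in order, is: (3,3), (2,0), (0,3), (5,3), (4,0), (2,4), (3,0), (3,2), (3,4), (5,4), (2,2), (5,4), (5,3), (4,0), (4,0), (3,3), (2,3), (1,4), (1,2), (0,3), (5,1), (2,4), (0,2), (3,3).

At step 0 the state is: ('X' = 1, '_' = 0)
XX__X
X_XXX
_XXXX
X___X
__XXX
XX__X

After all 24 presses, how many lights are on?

10

step 0: XX__X
X_XXX
_XXXX
X___X
__XXX
XX__X
step 1: XX__X
X_XXX
_XX_X
X_XX_
__X_X
XX__X
step 2: XX__X
__XXX
X_X_X
__XX_
__X_X
XX__X
step 3: XXXX_
__X_X
X_X_X
__XX_
__X_X
XX__X
step 4: XXXX_
__X_X
X_X_X
__XX_
__XXX
XXXX_
step 5: XXXX_
__X_X
X_X_X
X_XX_
XXXXX
_XXX_
step 6: XXXX_
__X__
X_XX_
X_XXX
XXXXX
_XXX_
step 7: XXXX_
__X__
__XX_
_XXXX
_XXXX
_XXX_
step 8: XXXX_
__X__
___X_
____X
_X_XX
_XXX_
step 9: XXXX_
__X__
___XX
___X_
_X_X_
_XXX_
step 10: XXXX_
__X__
___XX
___X_
_X_XX
_XX_X
step 11: XXXX_
_____
_XX_X
__XX_
_X_XX
_XX_X
step 12: XXXX_
_____
_XX_X
__XX_
_X_X_
_XXX_
step 13: XXXX_
_____
_XX_X
__XX_
_X___
_X__X
step 14: XXXX_
_____
_XX_X
X_XX_
X____
XX__X
step 15: XXXX_
_____
_XX_X
__XX_
_X___
_X__X
step 16: XXXX_
_____
_XXXX
____X
_X_X_
_X__X
step 17: XXXX_
___X_
_X___
___XX
_X_X_
_X__X
step 18: XXXXX
____X
_X__X
___XX
_X_X_
_X__X
step 19: XX_XX
_XXXX
_XX_X
___XX
_X_X_
_X__X
step 20: XXX__
_XX_X
_XX_X
___XX
_X_X_
_X__X
step 21: XXX__
_XX_X
_XX_X
___XX
___X_
X_X_X
step 22: XXX__
_XX__
_XXX_
___X_
___X_
X_X_X
step 23: X__X_
_X___
_XXX_
___X_
___X_
X_X_X
step 24: X__X_
_X___
_XX__
__X_X
_____
X_X_X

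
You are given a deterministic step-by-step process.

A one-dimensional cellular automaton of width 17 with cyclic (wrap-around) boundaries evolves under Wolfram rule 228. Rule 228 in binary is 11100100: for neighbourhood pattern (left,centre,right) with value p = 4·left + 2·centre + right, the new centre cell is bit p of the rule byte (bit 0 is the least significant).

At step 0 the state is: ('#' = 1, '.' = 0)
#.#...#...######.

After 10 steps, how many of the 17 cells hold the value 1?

step 0: #.#...#...######.
step 1: ###...#....######
step 2: ###...#.....#####
step 3: ###...#......####
step 4: ###...#.......###
step 5: ###...#........##
step 6: ###...#.........#
step 7: ###...#..........
step 8: .##...#..........
step 9: ..#...#..........
step 10: ..#...#..........

2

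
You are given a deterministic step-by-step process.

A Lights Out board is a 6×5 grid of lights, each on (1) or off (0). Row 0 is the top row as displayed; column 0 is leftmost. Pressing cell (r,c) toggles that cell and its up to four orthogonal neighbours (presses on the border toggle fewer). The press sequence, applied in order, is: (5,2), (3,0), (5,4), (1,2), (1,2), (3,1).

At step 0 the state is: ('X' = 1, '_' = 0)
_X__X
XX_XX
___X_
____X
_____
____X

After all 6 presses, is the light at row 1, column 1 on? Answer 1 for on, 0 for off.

1

step 0: _X__X
XX_XX
___X_
____X
_____
____X
step 1: _X__X
XX_XX
___X_
____X
__X__
_XXXX
step 2: _X__X
XX_XX
X__X_
XX__X
X_X__
_XXXX
step 3: _X__X
XX_XX
X__X_
XX__X
X_X_X
_XX__
step 4: _XX_X
X_X_X
X_XX_
XX__X
X_X_X
_XX__
step 5: _X__X
XX_XX
X__X_
XX__X
X_X_X
_XX__
step 6: _X__X
XX_XX
XX_X_
__X_X
XXX_X
_XX__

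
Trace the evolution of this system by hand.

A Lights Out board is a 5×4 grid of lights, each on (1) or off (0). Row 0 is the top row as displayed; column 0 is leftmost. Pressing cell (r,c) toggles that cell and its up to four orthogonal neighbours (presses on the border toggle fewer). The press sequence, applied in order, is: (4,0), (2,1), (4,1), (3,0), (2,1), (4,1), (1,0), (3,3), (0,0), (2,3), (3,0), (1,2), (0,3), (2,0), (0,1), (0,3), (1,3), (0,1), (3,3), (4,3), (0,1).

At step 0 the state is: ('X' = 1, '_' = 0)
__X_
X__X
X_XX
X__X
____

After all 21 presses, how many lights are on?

t=0: __X_
X__X
X_XX
X__X
____
t=1: __X_
X__X
X_XX
___X
XX__
t=2: __X_
XX_X
_X_X
_X_X
XX__
t=3: __X_
XX_X
_X_X
___X
__X_
t=4: __X_
XX_X
XX_X
XX_X
X_X_
t=5: __X_
X__X
__XX
X__X
X_X_
t=6: __X_
X__X
__XX
XX_X
_X__
t=7: X_X_
_X_X
X_XX
XX_X
_X__
t=8: X_X_
_X_X
X_X_
XXX_
_X_X
t=9: _XX_
XX_X
X_X_
XXX_
_X_X
t=10: _XX_
XX__
X__X
XXXX
_X_X
t=11: _XX_
XX__
___X
__XX
XX_X
t=12: _X__
X_XX
__XX
__XX
XX_X
t=13: _XXX
X_X_
__XX
__XX
XX_X
t=14: _XXX
__X_
XXXX
X_XX
XX_X
t=15: X__X
_XX_
XXXX
X_XX
XX_X
t=16: X_X_
_XXX
XXXX
X_XX
XX_X
t=17: X_XX
_X__
XXX_
X_XX
XX_X
t=18: _X_X
____
XXX_
X_XX
XX_X
t=19: _X_X
____
XXXX
X___
XX__
t=20: _X_X
____
XXXX
X__X
XXXX
t=21: X_XX
_X__
XXXX
X__X
XXXX

14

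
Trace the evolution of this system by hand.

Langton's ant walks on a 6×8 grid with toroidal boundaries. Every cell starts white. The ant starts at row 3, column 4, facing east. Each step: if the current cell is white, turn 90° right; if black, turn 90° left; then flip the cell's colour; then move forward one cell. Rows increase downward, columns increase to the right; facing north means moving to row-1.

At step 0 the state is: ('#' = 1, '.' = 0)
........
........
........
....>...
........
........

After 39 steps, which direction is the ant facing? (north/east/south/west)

south

gen 0: ........
........
........
....>...
........
........
gen 1: ........
........
........
....#...
....v...
........
gen 2: ........
........
........
....#...
...<#...
........
gen 3: ........
........
........
...^#...
...##...
........
gen 4: ........
........
........
...#>...
...##...
........
gen 5: ........
........
....^...
...#....
...##...
........
gen 6: ........
........
....#>..
...#....
...##...
........
gen 7: ........
........
....##..
...#.v..
...##...
........
gen 8: ........
........
....##..
...#<#..
...##...
........
gen 9: ........
........
....^#..
...###..
...##...
........
gen 10: ........
........
...<.#..
...###..
...##...
........
gen 11: ........
...^....
...#.#..
...###..
...##...
........
gen 12: ........
...#>...
...#.#..
...###..
...##...
........
gen 13: ........
...##...
...#v#..
...###..
...##...
........
gen 14: ........
...##...
...<##..
...###..
...##...
........
gen 15: ........
...##...
....##..
...v##..
...##...
........
gen 16: ........
...##...
....##..
....>#..
...##...
........
gen 17: ........
...##...
....^#..
.....#..
...##...
........
gen 18: ........
...##...
...<.#..
.....#..
...##...
........
gen 19: ........
...^#...
...#.#..
.....#..
...##...
........
gen 20: ........
..<.#...
...#.#..
.....#..
...##...
........
gen 21: ..^.....
..#.#...
...#.#..
.....#..
...##...
........
gen 22: ..#>....
..#.#...
...#.#..
.....#..
...##...
........
gen 23: ..##....
..#v#...
...#.#..
.....#..
...##...
........
gen 24: ..##....
..<##...
...#.#..
.....#..
...##...
........
gen 25: ..##....
...##...
..v#.#..
.....#..
...##...
........
gen 26: ..##....
...##...
.<##.#..
.....#..
...##...
........
gen 27: ..##....
.^.##...
.###.#..
.....#..
...##...
........
gen 28: ..##....
.#>##...
.###.#..
.....#..
...##...
........
gen 29: ..##....
.####...
.#v#.#..
.....#..
...##...
........
gen 30: ..##....
.####...
.#.>.#..
.....#..
...##...
........
gen 31: ..##....
.##^#...
.#...#..
.....#..
...##...
........
gen 32: ..##....
.#<.#...
.#...#..
.....#..
...##...
........
gen 33: ..##....
.#..#...
.#v..#..
.....#..
...##...
........
gen 34: ..##....
.#..#...
.<#..#..
.....#..
...##...
........
gen 35: ..##....
.#..#...
..#..#..
.v...#..
...##...
........
gen 36: ..##....
.#..#...
..#..#..
<#...#..
...##...
........
gen 37: ..##....
.#..#...
^.#..#..
##...#..
...##...
........
gen 38: ..##....
.#..#...
#>#..#..
##...#..
...##...
........
gen 39: ..##....
.#..#...
###..#..
#v...#..
...##...
........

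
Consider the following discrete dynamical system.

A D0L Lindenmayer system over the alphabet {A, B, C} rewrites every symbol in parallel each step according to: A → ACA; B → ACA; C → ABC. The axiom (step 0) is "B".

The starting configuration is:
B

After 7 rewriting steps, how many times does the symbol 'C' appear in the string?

t=0: B
t=1: ACA
t=2: ACAABCACA
t=3: ACAABCACAACAACAABCACAABCACA
t=4: ACAABCACAACAACAABCACAABCACAACAABCACAACAABCACAACAACAABCACAABCACAACAACAABCACAABCACA
t=5: ACAABCACAACAACAABCACAABCACAACAABCACAACAABCACAACAACAABCACAA…CACAACAABCACAACAABCACAACAACAABCACAABCACAACAACAABCACAABCACA  (len 243)
t=6: ACAABCACAACAACAABCACAABCACAACAABCACAACAABCACAACAACAABCACAA…CACAACAABCACAACAABCACAACAACAABCACAABCACAACAACAABCACAABCACA  (len 729)
t=7: ACAABCACAACAACAABCACAABCACAACAABCACAACAABCACAACAACAABCACAA…CACAACAABCACAACAABCACAACAACAABCACAABCACAACAACAABCACAABCACA  (len 2187)

729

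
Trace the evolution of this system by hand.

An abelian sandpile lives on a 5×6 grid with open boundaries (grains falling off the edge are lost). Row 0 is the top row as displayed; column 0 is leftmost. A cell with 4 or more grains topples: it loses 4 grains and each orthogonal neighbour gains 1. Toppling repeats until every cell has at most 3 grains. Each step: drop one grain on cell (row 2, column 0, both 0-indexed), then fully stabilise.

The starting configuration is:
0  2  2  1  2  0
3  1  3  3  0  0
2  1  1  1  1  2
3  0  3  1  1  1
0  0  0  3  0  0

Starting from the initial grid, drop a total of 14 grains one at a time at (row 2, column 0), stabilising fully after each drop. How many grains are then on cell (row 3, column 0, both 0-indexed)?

k=0  0  2  2  1  2  0
3  1  3  3  0  0
2  1  1  1  1  2
3  0  3  1  1  1
0  0  0  3  0  0
k=1  0  2  2  1  2  0
3  1  3  3  0  0
3  1  1  1  1  2
3  0  3  1  1  1
0  0  0  3  0  0
k=2  1  2  2  1  2  0
0  2  3  3  0  0
2  2  1  1  1  2
0  1  3  1  1  1
1  0  0  3  0  0
k=3  1  2  2  1  2  0
0  2  3  3  0  0
3  2  1  1  1  2
0  1  3  1  1  1
1  0  0  3  0  0
k=4  1  2  2  1  2  0
1  2  3  3  0  0
0  3  1  1  1  2
1  1  3  1  1  1
1  0  0  3  0  0
k=5  1  2  2  1  2  0
1  2  3  3  0  0
1  3  1  1  1  2
1  1  3  1  1  1
1  0  0  3  0  0
k=6  1  2  2  1  2  0
1  2  3  3  0  0
2  3  1  1  1  2
1  1  3  1  1  1
1  0  0  3  0  0
k=7  1  2  2  1  2  0
1  2  3  3  0  0
3  3  1  1  1  2
1  1  3  1  1  1
1  0  0  3  0  0
k=8  1  2  2  1  2  0
2  3  3  3  0  0
1  0  2  1  1  2
2  2  3  1  1  1
1  0  0  3  0  0
k=9  1  2  2  1  2  0
2  3  3  3  0  0
2  0  2  1  1  2
2  2  3  1  1  1
1  0  0  3  0  0
k=10  1  2  2  1  2  0
2  3  3  3  0  0
3  0  2  1  1  2
2  2  3  1  1  1
1  0  0  3  0  0
k=11  1  2  2  1  2  0
3  3  3  3  0  0
0  1  2  1  1  2
3  2  3  1  1  1
1  0  0  3  0  0
k=12  1  2  2  1  2  0
3  3  3  3  0  0
1  1  2  1  1  2
3  2  3  1  1  1
1  0  0  3  0  0
k=13  1  2  2  1  2  0
3  3  3  3  0  0
2  1  2  1  1  2
3  2  3  1  1  1
1  0  0  3  0  0
k=14  1  2  2  1  2  0
3  3  3  3  0  0
3  1  2  1  1  2
3  2  3  1  1  1
1  0  0  3  0  0

3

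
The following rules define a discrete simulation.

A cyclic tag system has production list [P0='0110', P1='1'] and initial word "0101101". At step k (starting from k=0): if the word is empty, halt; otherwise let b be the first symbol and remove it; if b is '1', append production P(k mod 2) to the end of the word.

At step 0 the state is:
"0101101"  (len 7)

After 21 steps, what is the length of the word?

17

[0] "0101101"  (len 7)
[1] "101101"  (len 6)
[2] "011011"  (len 6)
[3] "11011"  (len 5)
[4] "10111"  (len 5)
[5] "01110110"  (len 8)
[6] "1110110"  (len 7)
[7] "1101100110"  (len 10)
[8] "1011001101"  (len 10)
[9] "0110011010110"  (len 13)
[10] "110011010110"  (len 12)
[11] "100110101100110"  (len 15)
[12] "001101011001101"  (len 15)
[13] "01101011001101"  (len 14)
[14] "1101011001101"  (len 13)
[15] "1010110011010110"  (len 16)
[16] "0101100110101101"  (len 16)
[17] "101100110101101"  (len 15)
[18] "011001101011011"  (len 15)
[19] "11001101011011"  (len 14)
[20] "10011010110111"  (len 14)
[21] "00110101101110110"  (len 17)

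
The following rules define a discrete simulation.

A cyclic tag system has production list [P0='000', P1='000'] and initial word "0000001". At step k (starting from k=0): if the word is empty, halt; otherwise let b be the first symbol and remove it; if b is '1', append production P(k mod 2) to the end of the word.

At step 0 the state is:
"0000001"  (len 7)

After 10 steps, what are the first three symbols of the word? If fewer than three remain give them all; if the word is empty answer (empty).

(empty)

t=0: "0000001"  (len 7)
t=1: "000001"  (len 6)
t=2: "00001"  (len 5)
t=3: "0001"  (len 4)
t=4: "001"  (len 3)
t=5: "01"  (len 2)
t=6: "1"  (len 1)
t=7: "000"  (len 3)
t=8: "00"  (len 2)
t=9: "0"  (len 1)
t=10: (halted — word empty)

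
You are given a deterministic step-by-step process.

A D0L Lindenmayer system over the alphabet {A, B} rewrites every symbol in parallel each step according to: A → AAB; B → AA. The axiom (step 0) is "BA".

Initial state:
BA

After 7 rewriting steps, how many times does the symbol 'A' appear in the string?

gen 0: BA
gen 1: AAAAB
gen 2: AABAABAABAABAA
gen 3: AABAABAAAABAABAAAABAABAAAABAABAAAABAAB
gen 4: AABAABAAAABAABAAAABAABAABAABAAAABAABAAAABAABAABAABAAAABAABAAAABAABAABAABAAAABAABAAAABAABAABAABAAAABAABAA
gen 5: AABAABAAAABAABAAAABAABAABAABAAAABAABAAAABAABAABAABAAAABAAB…BAABAAAABAABAAAABAABAAAABAABAAAABAABAABAABAAAABAABAAAABAAB  (len 284)
gen 6: AABAABAAAABAABAAAABAABAABAABAAAABAABAAAABAABAABAABAAAABAAB…BAABAAAABAABAAAABAABAABAABAAAABAABAAAABAABAABAABAAAABAABAA  (len 776)
gen 7: AABAABAAAABAABAAAABAABAABAABAAAABAABAAAABAABAABAABAAAABAAB…BAABAAAABAABAAAABAABAAAABAABAAAABAABAABAABAAAABAABAAAABAAB  (len 2120)

1552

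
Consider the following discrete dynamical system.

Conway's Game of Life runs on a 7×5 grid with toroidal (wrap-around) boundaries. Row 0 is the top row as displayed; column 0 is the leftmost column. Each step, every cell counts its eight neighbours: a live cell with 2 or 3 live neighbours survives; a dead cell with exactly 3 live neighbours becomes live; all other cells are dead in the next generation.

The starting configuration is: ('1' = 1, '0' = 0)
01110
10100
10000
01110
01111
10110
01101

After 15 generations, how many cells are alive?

3

t=0: 01110
10100
10000
01110
01111
10110
01101
t=1: 00001
10111
10011
00000
00000
00000
00001
t=2: 00000
01100
11100
00001
00000
00000
00000
t=3: 00000
10100
10110
11000
00000
00000
00000
t=4: 00000
00111
10110
11101
00000
00000
00000
t=5: 00010
01101
00000
10101
11000
00000
00000
t=6: 00110
00110
00101
10001
11001
00000
00000
t=7: 00110
01001
11101
00000
01001
10000
00000
t=8: 00110
00001
01111
00111
10000
10000
00000
t=9: 00010
11001
01000
00000
11010
00000
00000
t=10: 10001
11101
01000
11100
00000
00000
00000
t=11: 00011
00111
00011
11100
01000
00000
00000
t=12: 00101
10100
00000
11111
11100
00000
00000
t=13: 01010
01010
00000
00011
00000
01000
00000
t=14: 00000
00000
00111
00000
00000
00000
00100
t=15: 00000
00010
00010
00010
00000
00000
00000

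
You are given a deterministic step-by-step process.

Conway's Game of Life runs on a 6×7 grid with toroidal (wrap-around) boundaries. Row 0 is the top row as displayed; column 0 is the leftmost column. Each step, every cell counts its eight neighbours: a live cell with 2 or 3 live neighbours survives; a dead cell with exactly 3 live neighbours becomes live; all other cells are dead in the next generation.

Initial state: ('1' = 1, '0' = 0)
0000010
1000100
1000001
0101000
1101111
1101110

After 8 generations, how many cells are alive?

k=0  0000010
1000100
1000001
0101000
1101111
1101110
k=1  1101010
1000010
1100001
0101000
0000000
0101000
k=2  1100000
0010110
0110001
0110000
0000000
1100100
k=3  1011111
0011011
1000010
1110000
1010000
1100000
k=4  0000000
0010000
1001110
1010000
0010001
0000110
k=5  0000000
0001100
0011101
1010110
0101011
0000010
k=6  0000100
0010110
0110001
1000000
1111000
0000111
k=7  0000001
0110110
1111011
0001001
1111110
1110111
k=8  0000000
0000100
0000000
0000000
0000000
0000000

1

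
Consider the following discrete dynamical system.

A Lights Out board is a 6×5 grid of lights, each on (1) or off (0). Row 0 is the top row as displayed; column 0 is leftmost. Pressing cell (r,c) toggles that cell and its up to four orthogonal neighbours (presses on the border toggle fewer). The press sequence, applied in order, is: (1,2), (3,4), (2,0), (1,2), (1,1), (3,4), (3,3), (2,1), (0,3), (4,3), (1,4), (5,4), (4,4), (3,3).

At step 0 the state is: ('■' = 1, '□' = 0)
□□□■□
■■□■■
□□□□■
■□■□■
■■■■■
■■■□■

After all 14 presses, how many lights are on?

t=0: □□□■□
■■□■■
□□□□■
■□■□■
■■■■■
■■■□■
t=1: □□■■□
■□■□■
□□■□■
■□■□■
■■■■■
■■■□■
t=2: □□■■□
■□■□■
□□■□□
■□■■□
■■■■□
■■■□■
t=3: □□■■□
□□■□■
■■■□□
□□■■□
■■■■□
■■■□■
t=4: □□□■□
□■□■■
■■□□□
□□■■□
■■■■□
■■■□■
t=5: □■□■□
■□■■■
■□□□□
□□■■□
■■■■□
■■■□■
t=6: □■□■□
■□■■■
■□□□■
□□■□■
■■■■■
■■■□■
t=7: □■□■□
■□■■■
■□□■■
□□□■□
■■■□■
■■■□■
t=8: □■□■□
■■■■■
□■■■■
□■□■□
■■■□■
■■■□■
t=9: □■■□■
■■■□■
□■■■■
□■□■□
■■■□■
■■■□■
t=10: □■■□■
■■■□■
□■■■■
□■□□□
■■□■□
■■■■■
t=11: □■■□□
■■■■□
□■■■□
□■□□□
■■□■□
■■■■■
t=12: □■■□□
■■■■□
□■■■□
□■□□□
■■□■■
■■■□□
t=13: □■■□□
■■■■□
□■■■□
□■□□■
■■□□□
■■■□■
t=14: □■■□□
■■■■□
□■■□□
□■■■□
■■□■□
■■■□■

18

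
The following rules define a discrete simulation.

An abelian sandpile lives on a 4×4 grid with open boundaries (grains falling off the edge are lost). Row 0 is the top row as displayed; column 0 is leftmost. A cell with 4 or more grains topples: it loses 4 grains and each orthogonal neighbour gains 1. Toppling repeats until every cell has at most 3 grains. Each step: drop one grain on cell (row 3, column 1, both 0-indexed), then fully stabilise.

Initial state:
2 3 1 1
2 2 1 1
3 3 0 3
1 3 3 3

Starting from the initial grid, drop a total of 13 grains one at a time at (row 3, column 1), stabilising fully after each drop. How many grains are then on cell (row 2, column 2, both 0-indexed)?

1

step 0: 2 3 1 1
2 2 1 1
3 3 0 3
1 3 3 3
step 1: 2 3 1 1
3 3 1 2
0 1 3 0
3 2 1 1
step 2: 2 3 1 1
3 3 1 2
0 1 3 0
3 3 1 1
step 3: 2 3 1 1
3 3 1 2
1 2 3 0
0 1 2 1
step 4: 2 3 1 1
3 3 1 2
1 2 3 0
0 2 2 1
step 5: 2 3 1 1
3 3 1 2
1 2 3 0
0 3 2 1
step 6: 2 3 1 1
3 3 1 2
1 3 3 0
1 0 3 1
step 7: 2 3 1 1
3 3 1 2
1 3 3 0
1 1 3 1
step 8: 2 3 1 1
3 3 1 2
1 3 3 0
1 2 3 1
step 9: 2 3 1 1
3 3 1 2
1 3 3 0
1 3 3 1
step 10: 0 1 2 1
1 2 3 2
3 2 1 1
2 2 1 2
step 11: 0 1 2 1
1 2 3 2
3 2 1 1
2 3 1 2
step 12: 0 1 2 1
1 2 3 2
3 3 1 1
3 0 2 2
step 13: 0 1 2 1
1 2 3 2
3 3 1 1
3 1 2 2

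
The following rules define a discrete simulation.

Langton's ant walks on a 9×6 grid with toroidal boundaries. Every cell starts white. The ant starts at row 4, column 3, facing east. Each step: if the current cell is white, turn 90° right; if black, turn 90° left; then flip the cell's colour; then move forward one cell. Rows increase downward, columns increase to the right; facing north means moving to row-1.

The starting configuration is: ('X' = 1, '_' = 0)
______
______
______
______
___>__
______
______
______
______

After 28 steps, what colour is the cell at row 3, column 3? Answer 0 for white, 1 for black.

0

gen 0: ______
______
______
______
___>__
______
______
______
______
gen 1: ______
______
______
______
___X__
___v__
______
______
______
gen 2: ______
______
______
______
___X__
__<X__
______
______
______
gen 3: ______
______
______
______
__^X__
__XX__
______
______
______
gen 4: ______
______
______
______
__X>__
__XX__
______
______
______
gen 5: ______
______
______
___^__
__X___
__XX__
______
______
______
gen 6: ______
______
______
___X>_
__X___
__XX__
______
______
______
gen 7: ______
______
______
___XX_
__X_v_
__XX__
______
______
______
gen 8: ______
______
______
___XX_
__X<X_
__XX__
______
______
______
gen 9: ______
______
______
___^X_
__XXX_
__XX__
______
______
______
gen 10: ______
______
______
__<_X_
__XXX_
__XX__
______
______
______
gen 11: ______
______
__^___
__X_X_
__XXX_
__XX__
______
______
______
gen 12: ______
______
__X>__
__X_X_
__XXX_
__XX__
______
______
______
gen 13: ______
______
__XX__
__XvX_
__XXX_
__XX__
______
______
______
gen 14: ______
______
__XX__
__<XX_
__XXX_
__XX__
______
______
______
gen 15: ______
______
__XX__
___XX_
__vXX_
__XX__
______
______
______
gen 16: ______
______
__XX__
___XX_
___>X_
__XX__
______
______
______
gen 17: ______
______
__XX__
___^X_
____X_
__XX__
______
______
______
gen 18: ______
______
__XX__
__<_X_
____X_
__XX__
______
______
______
gen 19: ______
______
__^X__
__X_X_
____X_
__XX__
______
______
______
gen 20: ______
______
_<_X__
__X_X_
____X_
__XX__
______
______
______
gen 21: ______
_^____
_X_X__
__X_X_
____X_
__XX__
______
______
______
gen 22: ______
_X>___
_X_X__
__X_X_
____X_
__XX__
______
______
______
gen 23: ______
_XX___
_XvX__
__X_X_
____X_
__XX__
______
______
______
gen 24: ______
_XX___
_<XX__
__X_X_
____X_
__XX__
______
______
______
gen 25: ______
_XX___
__XX__
_vX_X_
____X_
__XX__
______
______
______
gen 26: ______
_XX___
__XX__
<XX_X_
____X_
__XX__
______
______
______
gen 27: ______
_XX___
^_XX__
XXX_X_
____X_
__XX__
______
______
______
gen 28: ______
_XX___
X>XX__
XXX_X_
____X_
__XX__
______
______
______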